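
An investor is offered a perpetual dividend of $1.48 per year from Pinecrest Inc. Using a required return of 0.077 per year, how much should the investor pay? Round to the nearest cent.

Level perpetuity: PV = C / r = $1.48 / 0.077 = $19.22

$19.22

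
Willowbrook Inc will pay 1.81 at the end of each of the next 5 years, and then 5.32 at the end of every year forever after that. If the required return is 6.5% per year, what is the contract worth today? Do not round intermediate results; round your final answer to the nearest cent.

67.26

PV of 5-year annuity: 1.81 × [1 − (1+0.065)^−5] / 0.065 = 7.52178
Perpetuity value at year 5: 5.32 / 0.065 = 81.84615
PV of perpetuity: 81.84615 / (1+0.065)^5 = 59.73794
Total PV = 7.52178 + 59.73794 = 67.25972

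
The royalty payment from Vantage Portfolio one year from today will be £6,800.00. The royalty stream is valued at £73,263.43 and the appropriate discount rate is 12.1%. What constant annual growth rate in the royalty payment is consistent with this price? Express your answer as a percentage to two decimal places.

2.82%

P = D₁/(r−g) ⇒ g = r − D₁/P = 0.121 − £6,800.00/£73,263.43 = 0.028184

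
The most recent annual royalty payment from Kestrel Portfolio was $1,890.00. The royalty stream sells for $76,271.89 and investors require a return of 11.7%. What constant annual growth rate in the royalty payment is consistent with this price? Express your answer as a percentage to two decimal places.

9.00%

P = D₀(1+g)/(r−g) ⇒ P(r−g) = D₀(1+g) ⇒ g(P+D₀) = P·r − D₀
g = (P·r − D₀)/(P + D₀) = ($76,271.89×0.117 − $1,890.00) / ($76,271.89 + $1,890.00) = 0.089990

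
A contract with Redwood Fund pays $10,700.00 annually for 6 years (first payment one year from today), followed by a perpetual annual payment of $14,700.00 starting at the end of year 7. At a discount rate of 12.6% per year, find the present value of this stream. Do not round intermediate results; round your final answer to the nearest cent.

$100496.75

PV of 6-year annuity: $10,700.00 × [1 − (1+0.126)^−6] / 0.126 = 43254.53131
Perpetuity value at year 6: $14,700.00 / 0.126 = 116666.66667
PV of perpetuity: 116666.66667 / (1+0.126)^6 = 57242.21711
Total PV = 43254.53131 + 57242.21711 = 100496.74842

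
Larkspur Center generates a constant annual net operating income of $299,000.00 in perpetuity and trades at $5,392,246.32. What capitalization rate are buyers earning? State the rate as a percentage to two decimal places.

5.54%

P = C/r ⇒ r = C/P = $299,000.00/$5,392,246.32 = 0.055450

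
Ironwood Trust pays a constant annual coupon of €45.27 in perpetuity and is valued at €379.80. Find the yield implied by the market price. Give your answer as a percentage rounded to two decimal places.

P = C/r ⇒ r = C/P = €45.27/€379.80 = 0.119194

11.92%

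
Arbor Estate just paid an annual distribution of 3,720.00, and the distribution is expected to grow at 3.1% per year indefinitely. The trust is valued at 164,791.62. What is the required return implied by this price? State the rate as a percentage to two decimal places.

D₁ = 3,720.00 × 1.031 = 3,835.3200
P = D₁/(r − g) ⇒ r = D₁/P + g = 3,835.3200/164,791.62 + 0.031 = 0.023274 + 0.031 = 0.054274

5.43%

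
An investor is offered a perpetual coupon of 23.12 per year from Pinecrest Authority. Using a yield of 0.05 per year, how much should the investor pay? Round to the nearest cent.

462.40

Level perpetuity: PV = C / r = 23.12 / 0.05 = 462.40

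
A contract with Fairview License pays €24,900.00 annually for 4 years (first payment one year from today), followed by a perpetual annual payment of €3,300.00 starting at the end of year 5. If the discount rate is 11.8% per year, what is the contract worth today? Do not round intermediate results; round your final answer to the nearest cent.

PV of 4-year annuity: €24,900.00 × [1 − (1+0.118)^−4] / 0.118 = 75949.67801
Perpetuity value at year 4: €3,300.00 / 0.118 = 27966.10169
PV of perpetuity: 27966.10169 / (1+0.118)^4 = 17900.48172
Total PV = 75949.67801 + 17900.48172 = 93850.15973

€93850.16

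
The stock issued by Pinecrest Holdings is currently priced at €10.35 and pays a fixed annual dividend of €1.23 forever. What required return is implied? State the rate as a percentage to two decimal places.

P = C/r ⇒ r = C/P = €1.23/€10.35 = 0.118841

11.88%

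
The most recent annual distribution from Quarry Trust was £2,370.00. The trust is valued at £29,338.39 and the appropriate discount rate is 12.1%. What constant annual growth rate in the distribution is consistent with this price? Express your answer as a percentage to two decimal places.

P = D₀(1+g)/(r−g) ⇒ P(r−g) = D₀(1+g) ⇒ g(P+D₀) = P·r − D₀
g = (P·r − D₀)/(P + D₀) = (£29,338.39×0.121 − £2,370.00) / (£29,338.39 + £2,370.00) = 0.037212

3.72%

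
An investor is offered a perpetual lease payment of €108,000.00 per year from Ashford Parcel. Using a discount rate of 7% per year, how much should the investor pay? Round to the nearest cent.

Level perpetuity: PV = C / r = €108,000.00 / 0.07 = €1,542,857.14

€1542857.14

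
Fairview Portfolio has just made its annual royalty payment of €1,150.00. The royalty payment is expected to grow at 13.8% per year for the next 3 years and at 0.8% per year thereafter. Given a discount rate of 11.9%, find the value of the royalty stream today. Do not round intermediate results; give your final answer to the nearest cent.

D_1 = 1308.70000
D_2 = 1489.30060
D_3 = 1694.82408
Terminal value at year 3: TV = D_3×(1+g_2)/(r−g_2) = 1708.38268/0.111 = 15390.83491
P_0 = D_1/(1+r)^1 + D_2/(1+r)^2 + D_3/(1+r)^3 + TV/(1+r)^3
    = 1169.52636 + 1189.38427 + 1209.57936 + 10984.28823 = 14552.77822

€14552.78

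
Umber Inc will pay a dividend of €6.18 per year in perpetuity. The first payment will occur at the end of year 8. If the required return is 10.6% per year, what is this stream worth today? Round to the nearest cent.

Value at end of year 7: C / r = €6.18 / 0.106 = €58.3019
Discount to today: PV = €58.3019 / (1 + 0.106)^7 = €58.3019 / 2.024351 = €28.80

€28.80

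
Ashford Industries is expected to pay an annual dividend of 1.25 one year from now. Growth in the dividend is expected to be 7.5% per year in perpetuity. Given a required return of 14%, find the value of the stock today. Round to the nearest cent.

19.23

Growing perpetuity: P = D₁ / (r − g) = 1.2500 / (0.14 − 0.075) = 19.23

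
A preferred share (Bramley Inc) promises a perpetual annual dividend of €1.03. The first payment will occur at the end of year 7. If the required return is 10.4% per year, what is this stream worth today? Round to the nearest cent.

Value at end of year 6: C / r = €1.03 / 0.104 = €9.9038
Discount to today: PV = €9.9038 / (1 + 0.104)^6 = €9.9038 / 1.810566 = €5.47

€5.47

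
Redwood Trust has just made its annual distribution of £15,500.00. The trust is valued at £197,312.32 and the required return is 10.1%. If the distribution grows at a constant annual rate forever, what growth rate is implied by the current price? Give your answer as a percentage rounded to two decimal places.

2.08%

P = D₀(1+g)/(r−g) ⇒ P(r−g) = D₀(1+g) ⇒ g(P+D₀) = P·r − D₀
g = (P·r − D₀)/(P + D₀) = (£197,312.32×0.101 − £15,500.00) / (£197,312.32 + £15,500.00) = 0.020810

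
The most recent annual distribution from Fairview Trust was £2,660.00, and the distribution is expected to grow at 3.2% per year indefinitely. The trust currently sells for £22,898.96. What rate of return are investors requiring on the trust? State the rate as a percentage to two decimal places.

15.19%

D₁ = £2,660.00 × 1.032 = £2,745.1200
P = D₁/(r − g) ⇒ r = D₁/P + g = £2,745.1200/£22,898.96 + 0.032 = 0.119880 + 0.032 = 0.151880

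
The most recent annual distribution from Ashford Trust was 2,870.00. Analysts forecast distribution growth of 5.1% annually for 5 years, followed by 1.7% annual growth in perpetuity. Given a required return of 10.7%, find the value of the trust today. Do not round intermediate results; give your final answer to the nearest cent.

D_1 = 3016.37000
D_2 = 3170.20487
D_3 = 3331.88532
D_4 = 3501.81147
D_5 = 3680.40385
Terminal value at year 5: TV = D_5×(1+g_2)/(r−g_2) = 3742.97072/0.09 = 41588.56356
P_0 = D_1/(1+r)^1 + D_2/(1+r)^2 + D_3/(1+r)^3 + D_4/(1+r)^4 + D_5/(1+r)^5 + TV/(1+r)^5
    = 2724.81481 + 2586.97414 + 2456.10643 + 2331.85895 + 2213.89680 + 25017.03384 = 37330.68497

37330.68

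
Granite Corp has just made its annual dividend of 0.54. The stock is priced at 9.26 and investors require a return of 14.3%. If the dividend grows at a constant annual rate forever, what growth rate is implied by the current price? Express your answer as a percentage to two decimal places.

8.00%

P = D₀(1+g)/(r−g) ⇒ P(r−g) = D₀(1+g) ⇒ g(P+D₀) = P·r − D₀
g = (P·r − D₀)/(P + D₀) = (9.26×0.143 − 0.54) / (9.26 + 0.54) = 0.080018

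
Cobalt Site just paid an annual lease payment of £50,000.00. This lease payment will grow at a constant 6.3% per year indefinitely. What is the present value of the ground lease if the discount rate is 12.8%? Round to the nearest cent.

£817692.31

D₁ = D₀ × (1 + g) = £50,000.00 × 1.063 = £53,150.0000
Growing perpetuity: P = D₁ / (r − g) = £53,150.0000 / (0.128 − 0.063) = £817,692.31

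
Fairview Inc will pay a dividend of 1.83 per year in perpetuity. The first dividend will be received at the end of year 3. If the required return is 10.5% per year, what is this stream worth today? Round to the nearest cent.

14.27

Value at end of year 2: C / r = 1.83 / 0.105 = 17.4286
Discount to today: PV = 17.4286 / (1 + 0.105)^2 = 17.4286 / 1.221025 = 14.27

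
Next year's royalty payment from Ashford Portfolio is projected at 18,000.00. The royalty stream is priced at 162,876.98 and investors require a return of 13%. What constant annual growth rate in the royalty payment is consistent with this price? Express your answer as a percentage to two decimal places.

P = D₁/(r−g) ⇒ g = r − D₁/P = 0.13 − 18,000.00/162,876.98 = 0.019487

1.95%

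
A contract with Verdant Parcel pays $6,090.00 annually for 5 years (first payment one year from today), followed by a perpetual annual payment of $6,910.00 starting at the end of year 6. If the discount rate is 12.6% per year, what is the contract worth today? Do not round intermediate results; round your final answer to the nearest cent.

$51928.77

PV of 5-year annuity: $6,090.00 × [1 − (1+0.126)^−5] / 0.126 = 21630.65680
Perpetuity value at year 5: $6,910.00 / 0.126 = 54841.26984
PV of perpetuity: 54841.26984 / (1+0.126)^5 = 30298.11081
Total PV = 21630.65680 + 30298.11081 = 51928.76761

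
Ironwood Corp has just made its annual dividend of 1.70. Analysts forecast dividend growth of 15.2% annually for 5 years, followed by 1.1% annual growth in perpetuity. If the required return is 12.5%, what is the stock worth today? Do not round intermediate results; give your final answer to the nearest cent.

D_1 = 1.95840
D_2 = 2.25608
D_3 = 2.59900
D_4 = 2.99405
D_5 = 3.44914
Terminal value at year 5: TV = D_5×(1+g_2)/(r−g_2) = 3.48708/0.114 = 30.58846
P_0 = D_1/(1+r)^1 + D_2/(1+r)^2 + D_3/(1+r)^3 + D_4/(1+r)^4 + D_5/(1+r)^5 + TV/(1+r)^5
    = 1.74080 + 1.78258 + 1.82536 + 1.86917 + 1.91403 + 16.97442 = 26.10636

26.11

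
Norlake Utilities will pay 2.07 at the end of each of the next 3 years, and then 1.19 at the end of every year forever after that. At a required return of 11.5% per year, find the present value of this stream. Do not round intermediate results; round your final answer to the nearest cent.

PV of 3-year annuity: 2.07 × [1 − (1+0.115)^−3] / 0.115 = 5.01482
Perpetuity value at year 3: 1.19 / 0.115 = 10.34783
PV of perpetuity: 10.34783 / (1+0.115)^3 = 7.46491
Total PV = 5.01482 + 7.46491 = 12.47973

12.48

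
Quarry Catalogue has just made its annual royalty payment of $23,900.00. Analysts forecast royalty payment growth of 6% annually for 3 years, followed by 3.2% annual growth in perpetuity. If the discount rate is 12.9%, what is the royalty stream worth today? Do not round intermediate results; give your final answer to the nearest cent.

$273734.05

D_1 = 25334.00000
D_2 = 26854.04000
D_3 = 28465.28240
Terminal value at year 3: TV = D_3×(1+g_2)/(r−g_2) = 29376.17144/0.097 = 302847.12821
P_0 = D_1/(1+r)^1 + D_2/(1+r)^2 + D_3/(1+r)^3 + TV/(1+r)^3
    = 22439.32684 + 21067.92422 + 19780.33629 + 210446.46450 = 273734.05185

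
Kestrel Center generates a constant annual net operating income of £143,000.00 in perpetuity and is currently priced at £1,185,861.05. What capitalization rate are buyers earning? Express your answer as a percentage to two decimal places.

12.06%

P = C/r ⇒ r = C/P = £143,000.00/£1,185,861.05 = 0.120587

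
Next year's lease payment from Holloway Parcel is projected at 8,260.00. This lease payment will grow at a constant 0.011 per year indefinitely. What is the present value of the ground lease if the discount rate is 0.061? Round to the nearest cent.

Growing perpetuity: P = D₁ / (r − g) = 8,260.0000 / (0.061 − 0.011) = 165,200.00

165200.00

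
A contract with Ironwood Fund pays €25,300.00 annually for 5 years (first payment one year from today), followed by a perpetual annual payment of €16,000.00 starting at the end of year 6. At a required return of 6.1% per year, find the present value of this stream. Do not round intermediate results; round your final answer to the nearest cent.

PV of 5-year annuity: €25,300.00 × [1 − (1+0.061)^−5] / 0.061 = 106283.50656
Perpetuity value at year 5: €16,000.00 / 0.061 = 262295.08197
PV of perpetuity: 262295.08197 / (1+0.061)^5 = 195080.21616
Total PV = 106283.50656 + 195080.21616 = 301363.72272

€301363.72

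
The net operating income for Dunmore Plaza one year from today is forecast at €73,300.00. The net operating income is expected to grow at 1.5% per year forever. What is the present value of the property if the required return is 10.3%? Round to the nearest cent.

Growing perpetuity: P = D₁ / (r − g) = €73,300.0000 / (0.103 − 0.015) = €832,954.55

€832954.55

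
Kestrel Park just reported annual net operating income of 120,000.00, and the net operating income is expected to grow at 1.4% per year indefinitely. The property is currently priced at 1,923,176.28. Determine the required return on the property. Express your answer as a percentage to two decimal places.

7.73%

D₁ = 120,000.00 × 1.014 = 121,680.0000
P = D₁/(r − g) ⇒ r = D₁/P + g = 121,680.0000/1,923,176.28 + 0.014 = 0.063270 + 0.014 = 0.077270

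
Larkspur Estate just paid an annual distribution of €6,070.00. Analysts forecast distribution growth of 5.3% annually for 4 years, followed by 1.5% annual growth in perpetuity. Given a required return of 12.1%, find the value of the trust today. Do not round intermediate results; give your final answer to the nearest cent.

€66066.81

D_1 = 6391.71000
D_2 = 6730.47063
D_3 = 7087.18557
D_4 = 7462.80641
Terminal value at year 4: TV = D_4×(1+g_2)/(r−g_2) = 7574.74850/0.106 = 71459.89156
P_0 = D_1/(1+r)^1 + D_2/(1+r)^2 + D_3/(1+r)^3 + D_4/(1+r)^4 + TV/(1+r)^4
    = 5701.79304 + 5355.92156 + 5031.03069 + 4725.84774 + 45252.22131 = 66066.81435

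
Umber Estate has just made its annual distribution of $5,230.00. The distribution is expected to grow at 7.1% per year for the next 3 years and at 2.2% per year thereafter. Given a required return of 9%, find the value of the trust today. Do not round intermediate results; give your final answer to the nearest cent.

D_1 = 5601.33000
D_2 = 5999.02443
D_3 = 6424.95516
Terminal value at year 3: TV = D_3×(1+g_2)/(r−g_2) = 6566.30418/0.068 = 96563.29674
P_0 = D_1/(1+r)^1 + D_2/(1+r)^2 + D_3/(1+r)^3 + TV/(1+r)^3
    = 5138.83486 + 5049.25884 + 4961.24424 + 74564.58252 = 89713.92046

$89713.92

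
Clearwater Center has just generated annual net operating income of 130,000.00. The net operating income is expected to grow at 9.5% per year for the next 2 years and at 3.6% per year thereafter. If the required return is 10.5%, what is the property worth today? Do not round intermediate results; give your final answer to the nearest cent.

D_1 = 142350.00000
D_2 = 155873.25000
Terminal value at year 2: TV = D_2×(1+g_2)/(r−g_2) = 161484.68700/0.069 = 2340357.78261
P_0 = D_1/(1+r)^1 + D_2/(1+r)^2 + TV/(1+r)^2
    = 128823.52941 + 127657.70562 + 1916715.69592 = 2173196.93095

2173196.93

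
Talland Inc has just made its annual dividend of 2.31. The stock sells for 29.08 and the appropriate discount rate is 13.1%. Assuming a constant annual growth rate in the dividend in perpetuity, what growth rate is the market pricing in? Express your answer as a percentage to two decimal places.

4.78%

P = D₀(1+g)/(r−g) ⇒ P(r−g) = D₀(1+g) ⇒ g(P+D₀) = P·r − D₀
g = (P·r − D₀)/(P + D₀) = (29.08×0.131 − 2.31) / (29.08 + 2.31) = 0.047769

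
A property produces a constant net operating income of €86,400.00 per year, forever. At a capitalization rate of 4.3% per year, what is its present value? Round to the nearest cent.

€2009302.33

Level perpetuity: PV = C / r = €86,400.00 / 0.043 = €2,009,302.33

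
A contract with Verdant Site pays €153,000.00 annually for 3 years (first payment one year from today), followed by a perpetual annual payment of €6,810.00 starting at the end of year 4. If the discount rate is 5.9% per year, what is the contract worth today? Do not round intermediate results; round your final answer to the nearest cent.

PV of 3-year annuity: €153,000.00 × [1 − (1+0.059)^−3] / 0.059 = 409728.67189
Perpetuity value at year 3: €6,810.00 / 0.059 = 115423.72881
PV of perpetuity: 115423.72881 / (1+0.059)^3 = 97186.78597
Total PV = 409728.67189 + 97186.78597 = 506915.45786

€506915.46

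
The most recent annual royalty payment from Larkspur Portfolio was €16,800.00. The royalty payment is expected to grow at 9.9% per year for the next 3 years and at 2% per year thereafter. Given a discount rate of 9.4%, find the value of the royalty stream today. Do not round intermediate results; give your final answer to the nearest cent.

D_1 = 18463.20000
D_2 = 20291.05680
D_3 = 22299.87142
Terminal value at year 3: TV = D_3×(1+g_2)/(r−g_2) = 22745.86885/0.074 = 307376.60610
P_0 = D_1/(1+r)^1 + D_2/(1+r)^2 + D_3/(1+r)^3 + TV/(1+r)^3
    = 16876.78245 + 16953.91582 + 17031.40173 + 234757.15897 = 285619.25897

€285619.26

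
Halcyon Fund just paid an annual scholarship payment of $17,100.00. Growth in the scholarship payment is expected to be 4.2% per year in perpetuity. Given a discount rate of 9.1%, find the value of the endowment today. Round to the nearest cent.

D₁ = D₀ × (1 + g) = $17,100.00 × 1.042 = $17,818.2000
Growing perpetuity: P = D₁ / (r − g) = $17,818.2000 / (0.091 − 0.042) = $363,636.73

$363636.73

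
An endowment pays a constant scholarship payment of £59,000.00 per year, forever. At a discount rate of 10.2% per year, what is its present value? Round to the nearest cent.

Level perpetuity: PV = C / r = £59,000.00 / 0.102 = £578,431.37

£578431.37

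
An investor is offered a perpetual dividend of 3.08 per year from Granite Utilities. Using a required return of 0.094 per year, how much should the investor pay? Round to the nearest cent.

Level perpetuity: PV = C / r = 3.08 / 0.094 = 32.77

32.77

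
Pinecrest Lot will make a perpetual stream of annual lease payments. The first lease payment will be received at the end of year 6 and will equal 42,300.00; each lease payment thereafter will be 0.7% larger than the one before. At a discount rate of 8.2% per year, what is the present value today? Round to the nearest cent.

Value at end of year 5: C₁ / (r − g) = 42,300.00 / (0.082 − 0.007) = 564,000.0000
Discount to today: PV = 564,000.0000 / (1 + 0.082)^5 = 564,000.0000 / 1.482983 = 380,314.43

380314.43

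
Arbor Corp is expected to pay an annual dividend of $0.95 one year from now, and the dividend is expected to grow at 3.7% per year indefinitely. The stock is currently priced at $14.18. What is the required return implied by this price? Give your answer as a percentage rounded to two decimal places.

10.40%

P = D₁/(r − g) ⇒ r = D₁/P + g = $0.9500/$14.18 + 0.037 = 0.066996 + 0.037 = 0.103996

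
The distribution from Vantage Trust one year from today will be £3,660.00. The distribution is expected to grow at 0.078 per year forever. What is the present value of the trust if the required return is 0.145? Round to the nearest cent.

£54626.87

Growing perpetuity: P = D₁ / (r − g) = £3,660.0000 / (0.145 − 0.078) = £54,626.87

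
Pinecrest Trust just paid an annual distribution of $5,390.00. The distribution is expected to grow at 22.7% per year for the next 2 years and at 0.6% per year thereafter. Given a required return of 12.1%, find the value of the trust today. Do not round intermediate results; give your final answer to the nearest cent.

D_1 = 6613.53000
D_2 = 8114.80131
Terminal value at year 2: TV = D_2×(1+g_2)/(r−g_2) = 8163.49012/0.115 = 70986.87059
P_0 = D_1/(1+r)^1 + D_2/(1+r)^2 + TV/(1+r)^2
    = 5899.66994 + 6457.53346 + 56489.37970 = 68846.58310

$68846.58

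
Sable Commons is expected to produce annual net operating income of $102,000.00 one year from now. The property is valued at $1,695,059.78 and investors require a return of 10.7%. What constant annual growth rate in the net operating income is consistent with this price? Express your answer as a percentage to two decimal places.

4.68%

P = D₁/(r−g) ⇒ g = r − D₁/P = 0.107 − $102,000.00/$1,695,059.78 = 0.046825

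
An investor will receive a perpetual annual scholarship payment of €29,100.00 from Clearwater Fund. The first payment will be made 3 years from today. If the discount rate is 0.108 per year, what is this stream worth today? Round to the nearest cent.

€219477.35

Value at end of year 2: C / r = €29,100.00 / 0.108 = €269,444.4444
Discount to today: PV = €269,444.4444 / (1 + 0.108)^2 = €269,444.4444 / 1.227664 = €219,477.35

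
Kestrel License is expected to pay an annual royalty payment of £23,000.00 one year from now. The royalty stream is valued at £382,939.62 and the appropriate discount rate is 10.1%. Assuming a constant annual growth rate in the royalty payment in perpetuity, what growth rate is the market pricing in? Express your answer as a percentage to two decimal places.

4.09%

P = D₁/(r−g) ⇒ g = r − D₁/P = 0.101 − £23,000.00/£382,939.62 = 0.040938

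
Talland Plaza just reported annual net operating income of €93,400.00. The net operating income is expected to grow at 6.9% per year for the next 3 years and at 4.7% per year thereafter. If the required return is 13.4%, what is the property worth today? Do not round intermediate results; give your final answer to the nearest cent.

€1190892.10

D_1 = 99844.60000
D_2 = 106733.87740
D_3 = 114098.51494
Terminal value at year 3: TV = D_3×(1+g_2)/(r−g_2) = 119461.14514/0.087 = 1373116.61084
P_0 = D_1/(1+r)^1 + D_2/(1+r)^2 + D_3/(1+r)^3 + TV/(1+r)^3
    = 88046.38448 + 82999.63405 + 78242.15943 + 941603.91868 = 1190892.09664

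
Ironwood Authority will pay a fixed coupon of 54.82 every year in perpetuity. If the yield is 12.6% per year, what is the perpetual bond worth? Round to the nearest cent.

435.08

Level perpetuity: PV = C / r = 54.82 / 0.126 = 435.08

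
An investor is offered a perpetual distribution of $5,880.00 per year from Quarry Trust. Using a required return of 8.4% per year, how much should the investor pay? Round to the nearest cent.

$70000.00

Level perpetuity: PV = C / r = $5,880.00 / 0.084 = $70,000.00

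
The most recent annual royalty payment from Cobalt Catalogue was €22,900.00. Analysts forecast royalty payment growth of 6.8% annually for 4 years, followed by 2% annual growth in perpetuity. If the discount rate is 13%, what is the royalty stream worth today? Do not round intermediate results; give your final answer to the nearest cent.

D_1 = 24457.20000
D_2 = 26120.28960
D_3 = 27896.46929
D_4 = 29793.42920
Terminal value at year 4: TV = D_4×(1+g_2)/(r−g_2) = 30389.29779/0.11 = 276266.34353
P_0 = D_1/(1+r)^1 + D_2/(1+r)^2 + D_3/(1+r)^3 + D_4/(1+r)^4 + TV/(1+r)^4
    = 21643.53982 + 20456.01817 + 19333.65257 + 18272.86809 + 169439.32232 = 249145.40097

€249145.40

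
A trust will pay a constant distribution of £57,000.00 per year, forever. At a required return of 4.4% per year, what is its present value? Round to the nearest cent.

£1295454.55

Level perpetuity: PV = C / r = £57,000.00 / 0.044 = £1,295,454.55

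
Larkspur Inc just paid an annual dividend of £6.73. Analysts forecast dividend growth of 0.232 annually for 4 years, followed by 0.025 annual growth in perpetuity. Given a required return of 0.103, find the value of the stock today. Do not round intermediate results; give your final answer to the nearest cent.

D_1 = 8.29136
D_2 = 10.21496
D_3 = 12.58483
D_4 = 15.50450
Terminal value at year 4: TV = D_4×(1+g_2)/(r−g_2) = 15.89212/0.078 = 203.74509
P_0 = D_1/(1+r)^1 + D_2/(1+r)^2 + D_3/(1+r)^3 + D_4/(1+r)^4 + TV/(1+r)^4
    = 7.51710 + 8.39625 + 9.37823 + 10.47504 + 137.65282 = 173.41944

£173.42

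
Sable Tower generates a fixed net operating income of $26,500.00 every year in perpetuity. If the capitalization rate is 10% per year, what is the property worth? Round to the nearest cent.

$265000.00

Level perpetuity: PV = C / r = $26,500.00 / 0.1 = $265,000.00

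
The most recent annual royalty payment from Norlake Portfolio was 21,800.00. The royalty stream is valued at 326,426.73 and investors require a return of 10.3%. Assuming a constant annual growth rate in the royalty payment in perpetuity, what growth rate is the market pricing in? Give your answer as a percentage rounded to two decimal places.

3.39%

P = D₀(1+g)/(r−g) ⇒ P(r−g) = D₀(1+g) ⇒ g(P+D₀) = P·r − D₀
g = (P·r − D₀)/(P + D₀) = (326,426.73×0.103 − 21,800.00) / (326,426.73 + 21,800.00) = 0.033949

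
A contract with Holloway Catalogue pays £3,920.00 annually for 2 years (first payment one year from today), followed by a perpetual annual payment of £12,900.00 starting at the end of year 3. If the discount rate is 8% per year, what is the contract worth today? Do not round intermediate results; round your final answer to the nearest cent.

£145236.28

PV of 2-year annuity: £3,920.00 × [1 − (1+0.08)^−2] / 0.08 = 6990.39781
Perpetuity value at year 2: £12,900.00 / 0.08 = 161250.00000
PV of perpetuity: 161250.00000 / (1+0.08)^2 = 138245.88477
Total PV = 6990.39781 + 138245.88477 = 145236.28258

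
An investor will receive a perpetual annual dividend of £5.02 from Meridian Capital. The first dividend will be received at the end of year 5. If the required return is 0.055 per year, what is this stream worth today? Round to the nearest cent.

£73.68

Value at end of year 4: C / r = £5.02 / 0.055 = £91.2727
Discount to today: PV = £91.2727 / (1 + 0.055)^4 = £91.2727 / 1.238825 = £73.68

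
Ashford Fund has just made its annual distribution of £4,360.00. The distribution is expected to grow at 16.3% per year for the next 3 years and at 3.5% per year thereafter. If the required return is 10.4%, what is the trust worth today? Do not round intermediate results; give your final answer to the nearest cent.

£90984.18

D_1 = 5070.68000
D_2 = 5897.20084
D_3 = 6858.44458
Terminal value at year 3: TV = D_3×(1+g_2)/(r−g_2) = 7098.49014/0.069 = 102876.66865
P_0 = D_1/(1+r)^1 + D_2/(1+r)^2 + D_3/(1+r)^3 + TV/(1+r)^3
    = 4593.00725 + 4838.46687 + 5097.04436 + 76455.66539 = 90984.18387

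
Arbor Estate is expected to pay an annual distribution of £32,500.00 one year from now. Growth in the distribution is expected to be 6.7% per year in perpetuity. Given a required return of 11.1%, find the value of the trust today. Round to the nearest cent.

Growing perpetuity: P = D₁ / (r − g) = £32,500.0000 / (0.111 − 0.067) = £738,636.36

£738636.36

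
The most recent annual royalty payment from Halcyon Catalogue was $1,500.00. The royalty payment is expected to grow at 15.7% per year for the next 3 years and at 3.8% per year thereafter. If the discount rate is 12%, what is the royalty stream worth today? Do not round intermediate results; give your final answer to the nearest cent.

$25736.41

D_1 = 1735.50000
D_2 = 2007.97350
D_3 = 2323.22534
Terminal value at year 3: TV = D_3×(1+g_2)/(r−g_2) = 2411.50790/0.082 = 29408.63296
P_0 = D_1/(1+r)^1 + D_2/(1+r)^2 + D_3/(1+r)^3 + TV/(1+r)^3
    = 1549.55357 + 1600.74418 + 1653.62591 + 20932.48405 = 25736.40771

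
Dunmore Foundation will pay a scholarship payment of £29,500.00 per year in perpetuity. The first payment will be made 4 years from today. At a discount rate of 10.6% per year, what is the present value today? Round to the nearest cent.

£205707.80

Value at end of year 3: C / r = £29,500.00 / 0.106 = £278,301.8868
Discount to today: PV = £278,301.8868 / (1 + 0.106)^3 = £278,301.8868 / 1.352899 = £205,707.80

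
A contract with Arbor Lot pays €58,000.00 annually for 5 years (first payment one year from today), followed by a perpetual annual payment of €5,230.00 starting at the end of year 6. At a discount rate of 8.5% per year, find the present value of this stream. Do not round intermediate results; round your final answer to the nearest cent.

PV of 5-year annuity: €58,000.00 × [1 − (1+0.085)^−5] / 0.085 = 228557.24058
Perpetuity value at year 5: €5,230.00 / 0.085 = 61529.41176
PV of perpetuity: 61529.41176 / (1+0.085)^5 = 40919.85369
Total PV = 228557.24058 + 40919.85369 = 269477.09427

€269477.09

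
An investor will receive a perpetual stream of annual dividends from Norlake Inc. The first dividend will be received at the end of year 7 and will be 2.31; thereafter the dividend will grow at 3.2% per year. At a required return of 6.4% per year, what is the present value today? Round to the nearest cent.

49.75

Value at end of year 6: C₁ / (r − g) = 2.31 / (0.064 − 0.032) = 72.1875
Discount to today: PV = 72.1875 / (1 + 0.064)^6 = 72.1875 / 1.450941 = 49.75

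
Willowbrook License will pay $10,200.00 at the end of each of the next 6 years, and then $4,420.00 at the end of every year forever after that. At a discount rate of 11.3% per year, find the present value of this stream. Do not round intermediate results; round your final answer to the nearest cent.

$63357.67

PV of 6-year annuity: $10,200.00 × [1 − (1+0.113)^−6] / 0.113 = 42781.10996
Perpetuity value at year 6: $4,420.00 / 0.113 = 39115.04425
PV of perpetuity: 39115.04425 / (1+0.113)^6 = 20576.56327
Total PV = 42781.10996 + 20576.56327 = 63357.67322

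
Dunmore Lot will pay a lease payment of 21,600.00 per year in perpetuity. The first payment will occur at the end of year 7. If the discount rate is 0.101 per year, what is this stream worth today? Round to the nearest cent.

120062.80

Value at end of year 6: C / r = 21,600.00 / 0.101 = 213,861.3861
Discount to today: PV = 213,861.3861 / (1 + 0.101)^6 = 213,861.3861 / 1.781246 = 120,062.80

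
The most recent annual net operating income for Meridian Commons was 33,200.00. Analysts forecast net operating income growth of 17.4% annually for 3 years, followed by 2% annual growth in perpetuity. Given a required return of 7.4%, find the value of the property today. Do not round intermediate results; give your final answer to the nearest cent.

938423.73

D_1 = 38976.80000
D_2 = 45758.76320
D_3 = 53720.78800
Terminal value at year 3: TV = D_3×(1+g_2)/(r−g_2) = 54795.20376/0.054 = 1014725.99550
P_0 = D_1/(1+r)^1 + D_2/(1+r)^2 + D_3/(1+r)^3 + TV/(1+r)^3
    = 36291.24767 + 39670.32101 + 43364.01943 + 819098.14480 = 938423.73292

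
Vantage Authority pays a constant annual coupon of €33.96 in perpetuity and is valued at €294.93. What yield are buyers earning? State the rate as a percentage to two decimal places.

11.51%

P = C/r ⇒ r = C/P = €33.96/€294.93 = 0.115146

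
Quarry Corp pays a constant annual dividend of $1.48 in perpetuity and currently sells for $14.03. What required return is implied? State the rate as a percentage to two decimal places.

10.55%

P = C/r ⇒ r = C/P = $1.48/$14.03 = 0.105488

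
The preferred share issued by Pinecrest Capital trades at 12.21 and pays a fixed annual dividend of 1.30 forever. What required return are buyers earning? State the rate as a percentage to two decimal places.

10.65%

P = C/r ⇒ r = C/P = 1.30/12.21 = 0.106470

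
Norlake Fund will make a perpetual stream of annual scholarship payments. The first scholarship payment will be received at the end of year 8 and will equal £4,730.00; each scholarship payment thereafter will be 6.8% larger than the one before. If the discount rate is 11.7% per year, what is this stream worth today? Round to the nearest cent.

£44493.12

Value at end of year 7: C₁ / (r − g) = £4,730.00 / (0.117 − 0.068) = £96,530.6122
Discount to today: PV = £96,530.6122 / (1 + 0.117)^7 = £96,530.6122 / 2.169563 = £44,493.12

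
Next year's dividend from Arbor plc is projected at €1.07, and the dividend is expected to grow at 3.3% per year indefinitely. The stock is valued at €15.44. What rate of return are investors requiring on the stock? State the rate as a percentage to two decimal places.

P = D₁/(r − g) ⇒ r = D₁/P + g = €1.0700/€15.44 + 0.033 = 0.069301 + 0.033 = 0.102301

10.23%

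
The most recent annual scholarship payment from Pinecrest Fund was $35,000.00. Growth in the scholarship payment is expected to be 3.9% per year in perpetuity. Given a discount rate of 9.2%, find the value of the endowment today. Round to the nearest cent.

D₁ = D₀ × (1 + g) = $35,000.00 × 1.039 = $36,365.0000
Growing perpetuity: P = D₁ / (r − g) = $36,365.0000 / (0.092 − 0.039) = $686,132.08

$686132.08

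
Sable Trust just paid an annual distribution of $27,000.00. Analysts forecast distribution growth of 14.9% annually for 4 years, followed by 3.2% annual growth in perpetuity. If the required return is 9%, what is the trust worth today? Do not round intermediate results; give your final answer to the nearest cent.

$716611.61

D_1 = 31023.00000
D_2 = 35645.42700
D_3 = 40956.59562
D_4 = 47059.12837
Terminal value at year 4: TV = D_4×(1+g_2)/(r−g_2) = 48565.02048/0.058 = 837327.93929
P_0 = D_1/(1+r)^1 + D_2/(1+r)^2 + D_3/(1+r)^3 + D_4/(1+r)^4 + TV/(1+r)^4
    = 28461.46789 + 30002.04276 + 31626.00654 + 33337.87295 + 593184.22212 = 716611.61226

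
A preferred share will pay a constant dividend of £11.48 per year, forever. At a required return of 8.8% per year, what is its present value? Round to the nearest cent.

Level perpetuity: PV = C / r = £11.48 / 0.088 = £130.45

£130.45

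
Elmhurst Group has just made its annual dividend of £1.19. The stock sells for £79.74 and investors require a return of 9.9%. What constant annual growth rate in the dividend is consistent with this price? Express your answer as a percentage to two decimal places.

P = D₀(1+g)/(r−g) ⇒ P(r−g) = D₀(1+g) ⇒ g(P+D₀) = P·r − D₀
g = (P·r − D₀)/(P + D₀) = (£79.74×0.099 − £1.19) / (£79.74 + £1.19) = 0.082840

8.28%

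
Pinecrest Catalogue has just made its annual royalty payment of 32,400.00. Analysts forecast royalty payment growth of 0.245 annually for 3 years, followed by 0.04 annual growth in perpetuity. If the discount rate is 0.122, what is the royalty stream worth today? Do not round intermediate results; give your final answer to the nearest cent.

D_1 = 40338.00000
D_2 = 50220.81000
D_3 = 62524.90845
Terminal value at year 3: TV = D_3×(1+g_2)/(r−g_2) = 65025.90479/0.082 = 792998.83888
P_0 = D_1/(1+r)^1 + D_2/(1+r)^2 + D_3/(1+r)^3 + TV/(1+r)^3
    = 35951.87166 + 39893.11962 + 44266.42953 + 561427.88666 = 681539.30746

681539.31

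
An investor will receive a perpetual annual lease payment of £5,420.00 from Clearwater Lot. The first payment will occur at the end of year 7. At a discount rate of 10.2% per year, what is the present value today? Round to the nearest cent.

Value at end of year 6: C / r = £5,420.00 / 0.102 = £53,137.2549
Discount to today: PV = £53,137.2549 / (1 + 0.102)^6 = £53,137.2549 / 1.790975 = £29,669.45

£29669.45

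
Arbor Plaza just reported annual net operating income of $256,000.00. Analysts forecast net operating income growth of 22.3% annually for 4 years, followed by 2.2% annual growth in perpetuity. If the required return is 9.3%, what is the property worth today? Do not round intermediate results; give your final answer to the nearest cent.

D_1 = 313088.00000
D_2 = 382906.62400
D_3 = 468294.80115
D_4 = 572724.54181
Terminal value at year 4: TV = D_4×(1+g_2)/(r−g_2) = 585324.48173/0.071 = 8244006.78491
P_0 = D_1/(1+r)^1 + D_2/(1+r)^2 + D_3/(1+r)^3 + D_4/(1+r)^4 + TV/(1+r)^4
    = 286448.30741 + 320518.09695 + 358640.10299 + 401296.29090 + 5776405.76480 = 7143308.56305

$7143308.56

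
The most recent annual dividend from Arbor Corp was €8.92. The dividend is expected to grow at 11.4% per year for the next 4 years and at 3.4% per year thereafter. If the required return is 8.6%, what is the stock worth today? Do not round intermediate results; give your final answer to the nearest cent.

D_1 = 9.93688
D_2 = 11.06968
D_3 = 12.33163
D_4 = 13.73743
Terminal value at year 4: TV = D_4×(1+g_2)/(r−g_2) = 14.20451/0.052 = 273.16359
P_0 = D_1/(1+r)^1 + D_2/(1+r)^2 + D_3/(1+r)^3 + D_4/(1+r)^4 + TV/(1+r)^4
    = 9.14998 + 9.38589 + 9.62789 + 9.87612 + 196.38283 = 234.42271

€234.42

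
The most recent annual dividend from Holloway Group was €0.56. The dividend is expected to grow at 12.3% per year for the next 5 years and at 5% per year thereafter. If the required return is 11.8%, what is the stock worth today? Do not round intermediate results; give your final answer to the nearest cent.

D_1 = 0.62888
D_2 = 0.70623
D_3 = 0.79310
D_4 = 0.89065
D_5 = 1.00020
Terminal value at year 5: TV = D_5×(1+g_2)/(r−g_2) = 1.05021/0.068 = 15.44426
P_0 = D_1/(1+r)^1 + D_2/(1+r)^2 + D_3/(1+r)^3 + D_4/(1+r)^4 + D_5/(1+r)^5 + TV/(1+r)^5
    = 0.56250 + 0.56502 + 0.56755 + 0.57009 + 0.57263 + 8.84216 = 11.67995

€11.68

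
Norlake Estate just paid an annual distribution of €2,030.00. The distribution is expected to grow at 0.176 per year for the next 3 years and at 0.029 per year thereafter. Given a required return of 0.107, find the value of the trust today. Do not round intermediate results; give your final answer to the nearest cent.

€38987.94

D_1 = 2387.28000
D_2 = 2807.44128
D_3 = 3301.55095
Terminal value at year 3: TV = D_3×(1+g_2)/(r−g_2) = 3397.29592/0.078 = 43555.07593
P_0 = D_1/(1+r)^1 + D_2/(1+r)^2 + D_3/(1+r)^3 + TV/(1+r)^3
    = 2156.53117 + 2290.94910 + 2433.74538 + 32106.71793 = 38987.94357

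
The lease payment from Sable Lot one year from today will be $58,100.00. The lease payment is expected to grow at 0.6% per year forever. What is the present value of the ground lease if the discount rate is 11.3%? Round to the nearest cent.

$542990.65

Growing perpetuity: P = D₁ / (r − g) = $58,100.0000 / (0.113 − 0.006) = $542,990.65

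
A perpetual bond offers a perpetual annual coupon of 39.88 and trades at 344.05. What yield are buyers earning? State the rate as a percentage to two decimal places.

P = C/r ⇒ r = C/P = 39.88/344.05 = 0.115913

11.59%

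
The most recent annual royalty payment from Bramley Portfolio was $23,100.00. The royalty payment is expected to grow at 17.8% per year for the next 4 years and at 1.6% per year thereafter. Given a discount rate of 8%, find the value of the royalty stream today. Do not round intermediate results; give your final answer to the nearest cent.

D_1 = 27211.80000
D_2 = 32055.50040
D_3 = 37761.37947
D_4 = 44482.90502
Terminal value at year 4: TV = D_4×(1+g_2)/(r−g_2) = 45194.63150/0.064 = 706166.11715
P_0 = D_1/(1+r)^1 + D_2/(1+r)^2 + D_3/(1+r)^3 + D_4/(1+r)^4 + TV/(1+r)^4
    = 25196.11111 + 27482.42490 + 29976.20049 + 32696.26313 + 519053.17714 = 634404.17676

$634404.18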